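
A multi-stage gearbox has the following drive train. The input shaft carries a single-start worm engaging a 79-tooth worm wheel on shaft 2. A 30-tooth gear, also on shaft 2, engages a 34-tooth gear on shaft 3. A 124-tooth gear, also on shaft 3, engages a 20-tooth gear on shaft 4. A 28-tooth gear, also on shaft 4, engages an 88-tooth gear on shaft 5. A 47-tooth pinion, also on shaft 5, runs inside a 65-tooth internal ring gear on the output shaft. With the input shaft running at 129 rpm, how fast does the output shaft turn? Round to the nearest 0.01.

2.06 rpm

Worm: ratio = 79/1 = 79, so shaft 2 turns at 129 / 79 = 1.6329 rpm.
Gear mesh: ratio = 34/30 = 1.1333, so shaft 3 turns at 1.6329 / 1.1333 = 1.4408 rpm.
Gear mesh: ratio = 20/124 = 0.16129, so shaft 4 turns at 1.4408 / 0.16129 = 8.933 rpm.
Gear mesh: ratio = 88/28 = 3.1429, so shaft 5 turns at 8.933 / 3.1429 = 2.8423 rpm.
Internal gear: ratio = 65/47 = 1.383, so the output shaft turns at 2.8423 / 1.383 = 2.0552 rpm.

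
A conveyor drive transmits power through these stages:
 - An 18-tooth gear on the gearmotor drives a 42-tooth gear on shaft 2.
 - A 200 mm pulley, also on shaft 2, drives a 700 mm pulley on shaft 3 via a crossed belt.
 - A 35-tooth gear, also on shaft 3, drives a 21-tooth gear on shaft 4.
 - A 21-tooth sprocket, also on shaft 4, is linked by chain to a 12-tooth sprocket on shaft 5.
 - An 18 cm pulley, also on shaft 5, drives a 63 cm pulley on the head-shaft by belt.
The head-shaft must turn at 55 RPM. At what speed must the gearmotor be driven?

539 RPM

Overall ratio R = 2.3333 × 3.5 × 0.6 × 0.57143 × 3.5 = 9.8.
Required input speed = output speed × R = 55 × 9.8 = 539 RPM.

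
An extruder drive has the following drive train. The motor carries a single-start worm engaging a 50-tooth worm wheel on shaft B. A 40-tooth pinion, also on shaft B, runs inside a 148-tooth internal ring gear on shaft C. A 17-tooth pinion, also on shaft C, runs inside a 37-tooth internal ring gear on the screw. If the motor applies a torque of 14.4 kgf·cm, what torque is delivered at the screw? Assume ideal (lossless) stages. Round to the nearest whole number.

5798 kgf·cm

After the worm (50/1): 14.4 × 50 = 720 kgf·cm
After the internal gear (148/40): 720 × 3.7 = 2664 kgf·cm
After the internal gear (37/17): 2664 × 2.1765 = 5798.1 kgf·cm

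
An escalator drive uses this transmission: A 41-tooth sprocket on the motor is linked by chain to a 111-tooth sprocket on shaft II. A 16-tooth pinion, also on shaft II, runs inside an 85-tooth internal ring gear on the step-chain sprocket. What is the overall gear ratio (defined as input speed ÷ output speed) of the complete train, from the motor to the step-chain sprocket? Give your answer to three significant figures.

14.4

Each stage contributes driven/driver: chain 111/41 = 2.7073, internal gear 85/16 = 5.3125.
Overall: 2.7073 × 5.3125 = 14.383.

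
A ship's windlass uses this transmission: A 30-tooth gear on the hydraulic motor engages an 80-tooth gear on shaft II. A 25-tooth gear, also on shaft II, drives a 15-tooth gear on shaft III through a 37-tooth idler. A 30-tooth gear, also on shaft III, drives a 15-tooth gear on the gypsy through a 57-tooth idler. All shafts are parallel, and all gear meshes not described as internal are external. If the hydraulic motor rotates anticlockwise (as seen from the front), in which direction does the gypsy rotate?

the hydraulic motor → shaft II: external mesh, 1 reversal → CW.
shaft II → shaft III: driver → idler → driven is 2 external meshes, 2 reversals → CW.
shaft III → the gypsy: driver → idler → driven is 2 external meshes, 2 reversals → CW.
5 reversals in total — an odd number — so the gypsy turns opposite to the hydraulic motor.

clockwise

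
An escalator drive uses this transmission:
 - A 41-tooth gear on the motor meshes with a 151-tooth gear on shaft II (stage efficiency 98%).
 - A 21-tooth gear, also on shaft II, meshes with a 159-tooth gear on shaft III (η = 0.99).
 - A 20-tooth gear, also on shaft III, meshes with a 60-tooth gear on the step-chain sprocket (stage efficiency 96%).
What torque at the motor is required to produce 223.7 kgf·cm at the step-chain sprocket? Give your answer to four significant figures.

Overall ratio R = 3.6829 × 7.5714 × 3 = 83.655; overall efficiency η = 0.98 × 0.99 × 0.96 = 0.9314.
Input torque = output torque / (R × η) = 223.7 / (83.655 × 0.9314) = 2.8711 kgf·cm.

2.871 kgf·cm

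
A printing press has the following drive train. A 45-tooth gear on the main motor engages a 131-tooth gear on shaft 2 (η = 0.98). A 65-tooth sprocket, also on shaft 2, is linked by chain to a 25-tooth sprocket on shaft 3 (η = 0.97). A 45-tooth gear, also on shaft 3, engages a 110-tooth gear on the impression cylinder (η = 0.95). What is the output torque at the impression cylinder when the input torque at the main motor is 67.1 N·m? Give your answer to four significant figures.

gear mesh 131/45 = 2.9111 → τ = 67.1·2.9111·0.98 = 191.43 N·m
chain 25/65 = 0.38462 → τ = 191.43·0.38462·0.97 = 71.418 N·m
gear mesh 110/45 = 2.4444 → τ = 71.418·2.4444·0.95 = 165.85 N·m

165.8 N·m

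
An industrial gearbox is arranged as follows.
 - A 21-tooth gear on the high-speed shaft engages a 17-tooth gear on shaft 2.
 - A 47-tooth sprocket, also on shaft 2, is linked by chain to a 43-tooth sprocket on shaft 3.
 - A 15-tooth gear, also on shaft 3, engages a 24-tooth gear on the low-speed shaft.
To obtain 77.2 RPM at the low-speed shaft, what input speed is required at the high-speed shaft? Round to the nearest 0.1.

91.5 RPM

Overall ratio R = 0.80952 × 0.91489 × 1.6 = 1.185.
Required input speed = output speed × R = 77.2 × 1.185 = 91.482 RPM.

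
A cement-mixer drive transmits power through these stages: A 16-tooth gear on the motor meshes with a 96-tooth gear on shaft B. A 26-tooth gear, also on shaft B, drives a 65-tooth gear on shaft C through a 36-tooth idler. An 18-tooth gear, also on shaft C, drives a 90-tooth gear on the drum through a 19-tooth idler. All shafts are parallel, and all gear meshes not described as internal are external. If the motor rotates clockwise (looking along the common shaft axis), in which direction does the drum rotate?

counterclockwise

the motor → shaft B: external mesh, 1 reversal → CCW.
shaft B → shaft C: driver → idler → driven is 2 external meshes, 2 reversals → CCW.
shaft C → the drum: driver → idler → driven is 2 external meshes, 2 reversals → CCW.
5 reversals in total — an odd number — so the drum turns opposite to the motor.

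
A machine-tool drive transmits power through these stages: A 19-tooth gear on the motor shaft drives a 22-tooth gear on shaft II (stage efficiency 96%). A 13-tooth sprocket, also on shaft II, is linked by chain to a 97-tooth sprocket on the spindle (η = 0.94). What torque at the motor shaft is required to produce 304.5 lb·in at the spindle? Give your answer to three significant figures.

39.1 lb·in

Overall ratio R = 1.1579 × 7.4615 = 8.6397; overall efficiency η = 0.96 × 0.94 = 0.9024.
Input torque = output torque / (R × η) = 304.5 / (8.6397 × 0.9024) = 39.056 lb·in.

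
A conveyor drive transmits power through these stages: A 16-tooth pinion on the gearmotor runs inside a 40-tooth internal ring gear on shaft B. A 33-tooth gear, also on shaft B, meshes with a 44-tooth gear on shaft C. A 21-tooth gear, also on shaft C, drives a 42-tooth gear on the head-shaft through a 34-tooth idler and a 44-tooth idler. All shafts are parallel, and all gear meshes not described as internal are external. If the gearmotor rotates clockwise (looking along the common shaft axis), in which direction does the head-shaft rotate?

the gearmotor → shaft B: internal mesh, same direction → CW.
shaft B → shaft C: external mesh, 1 reversal → CCW.
shaft C → the head-shaft: driver → idler → idler → driven is 3 external meshes, 3 reversals → CW.
4 reversals in total — an even number — so the head-shaft turns the same way as the gearmotor.

clockwise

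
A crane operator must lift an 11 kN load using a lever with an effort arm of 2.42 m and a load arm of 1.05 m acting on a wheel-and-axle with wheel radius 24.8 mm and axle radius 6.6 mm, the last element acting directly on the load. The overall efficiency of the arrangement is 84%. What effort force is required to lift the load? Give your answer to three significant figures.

Lever MA = effort arm / load arm = 2.42/1.05 = 2.3048.
Wheel-and-axle MA = R/r = 24.8/6.6 = 3.7576.
Combined ideal MA = 2.3048 × 3.7576 = 8.6603.
Actual MA = 8.6603 × 0.84 = 7.2747.
Effort = load / actual MA = 11 / 7.2747 = 1.5121 kN.

1.51 kN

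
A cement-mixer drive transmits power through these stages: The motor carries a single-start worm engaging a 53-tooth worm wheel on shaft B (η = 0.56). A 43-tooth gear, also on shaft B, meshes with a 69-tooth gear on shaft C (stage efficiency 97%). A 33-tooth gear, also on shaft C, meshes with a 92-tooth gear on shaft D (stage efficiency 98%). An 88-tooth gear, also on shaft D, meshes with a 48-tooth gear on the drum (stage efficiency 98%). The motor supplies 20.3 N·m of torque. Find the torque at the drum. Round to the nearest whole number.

Worm: ratio = 53/1 = 53; torque at shaft B = 20.3 × 53 × 0.56 = 602.5 N·m.
Gear mesh: ratio = 69/43 = 1.6047; torque at shaft C = 602.5 × 1.6047 × 0.97 = 937.8 N·m.
Gear mesh: ratio = 92/33 = 2.7879; torque at shaft D = 937.8 × 2.7879 × 0.98 = 2562.2 N·m.
Gear mesh: ratio = 48/88 = 0.54545; torque at the drum = 2562.2 × 0.54545 × 0.98 = 1369.6 N·m.

1370 N·m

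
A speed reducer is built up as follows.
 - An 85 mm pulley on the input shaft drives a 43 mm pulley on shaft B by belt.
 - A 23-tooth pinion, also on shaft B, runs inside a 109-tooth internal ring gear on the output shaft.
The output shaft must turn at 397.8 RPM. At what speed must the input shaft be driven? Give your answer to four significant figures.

953.7 RPM

Overall ratio R = 0.50588 × 4.7391 = 2.3974.
Required input speed = output speed × R = 397.8 × 2.3974 = 953.7 RPM.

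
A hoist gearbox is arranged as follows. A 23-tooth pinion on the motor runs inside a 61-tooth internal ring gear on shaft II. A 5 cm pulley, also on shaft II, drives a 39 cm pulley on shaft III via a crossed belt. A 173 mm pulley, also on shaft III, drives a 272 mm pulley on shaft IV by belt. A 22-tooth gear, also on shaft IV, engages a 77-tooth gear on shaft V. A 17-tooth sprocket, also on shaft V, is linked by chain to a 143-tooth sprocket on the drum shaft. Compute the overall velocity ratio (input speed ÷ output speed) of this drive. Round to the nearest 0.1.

957.6

Each stage contributes driven/driver: internal gear 61/23 = 2.6522, belt 39/5 = 7.8, belt 272/173 = 1.5723, gear mesh 77/22 = 3.5, chain 143/17 = 8.4118.
Overall: 2.6522 × 7.8 × 1.5723 × 3.5 × 8.4118 = 957.58.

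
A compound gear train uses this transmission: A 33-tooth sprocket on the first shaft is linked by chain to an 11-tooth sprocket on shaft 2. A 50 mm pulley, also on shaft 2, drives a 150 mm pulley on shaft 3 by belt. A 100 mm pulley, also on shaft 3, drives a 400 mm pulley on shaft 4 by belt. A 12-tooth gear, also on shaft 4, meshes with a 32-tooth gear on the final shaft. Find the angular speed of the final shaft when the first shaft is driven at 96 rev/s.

Chain: ratio = 11/33 = 0.33333, so shaft 2 turns at 96 / 0.33333 = 288 rev/s.
Belt: ratio = 150/50 = 3, so shaft 3 turns at 288 / 3 = 96 rev/s.
Belt: ratio = 400/100 = 4, so shaft 4 turns at 96 / 4 = 24 rev/s.
Gear mesh: ratio = 32/12 = 2.6667, so the final shaft turns at 24 / 2.6667 = 9 rev/s.

9 rev/s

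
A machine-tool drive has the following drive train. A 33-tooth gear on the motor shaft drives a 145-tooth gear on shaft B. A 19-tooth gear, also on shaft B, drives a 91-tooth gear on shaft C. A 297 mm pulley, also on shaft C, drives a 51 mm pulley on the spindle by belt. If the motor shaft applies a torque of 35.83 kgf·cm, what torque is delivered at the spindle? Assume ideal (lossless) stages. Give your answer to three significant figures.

gear mesh 145/33 = 4.3939 → τ = 35.83·4.3939 = 157.43 kgf·cm
gear mesh 91/19 = 4.7895 → τ = 157.43·4.7895 = 754.03 kgf·cm
belt 51/297 = 0.17172 → τ = 754.03·0.17172 = 129.48 kgf·cm

129 kgf·cm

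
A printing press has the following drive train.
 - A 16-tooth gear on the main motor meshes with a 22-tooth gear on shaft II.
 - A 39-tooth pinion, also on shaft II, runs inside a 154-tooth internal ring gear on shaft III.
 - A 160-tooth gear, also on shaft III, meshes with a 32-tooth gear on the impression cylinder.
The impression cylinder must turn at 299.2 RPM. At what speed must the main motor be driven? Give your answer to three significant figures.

Overall ratio R = 1.375 × 3.9487 × 0.2 = 1.0859.
Required input speed = output speed × R = 299.2 × 1.0859 = 324.9 RPM.

325 RPM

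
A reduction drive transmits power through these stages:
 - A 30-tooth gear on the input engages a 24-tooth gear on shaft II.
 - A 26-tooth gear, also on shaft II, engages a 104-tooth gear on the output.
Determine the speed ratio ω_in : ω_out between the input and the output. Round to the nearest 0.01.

3.20

Each stage contributes driven/driver: gear mesh 24/30 = 0.8, gear mesh 104/26 = 4.
Overall: 0.8 × 4 = 3.2.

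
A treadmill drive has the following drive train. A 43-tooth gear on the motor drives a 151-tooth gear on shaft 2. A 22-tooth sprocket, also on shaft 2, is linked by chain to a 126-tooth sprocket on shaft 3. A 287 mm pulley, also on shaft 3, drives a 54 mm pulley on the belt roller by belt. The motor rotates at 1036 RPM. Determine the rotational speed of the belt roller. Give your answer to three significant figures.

Gear mesh: ratio = 151/43 = 3.5116, so shaft 2 turns at 1036 / 3.5116 = 295.02 RPM.
Chain: ratio = 126/22 = 5.7273, so shaft 3 turns at 295.02 / 5.7273 = 51.511 RPM.
Belt: ratio = 54/287 = 0.18815, so the belt roller turns at 51.511 / 0.18815 = 273.77 RPM.

274 RPM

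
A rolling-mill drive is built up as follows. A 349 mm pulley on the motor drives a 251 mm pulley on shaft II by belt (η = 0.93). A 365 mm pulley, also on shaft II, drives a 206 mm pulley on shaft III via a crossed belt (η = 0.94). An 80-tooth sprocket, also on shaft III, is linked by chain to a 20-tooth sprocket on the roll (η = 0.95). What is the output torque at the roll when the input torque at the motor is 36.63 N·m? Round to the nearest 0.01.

3.09 N·m

Belt: ratio = 251/349 = 0.7192; torque at shaft II = 36.63 × 0.7192 × 0.93 = 24.5 N·m.
Belt: ratio = 206/365 = 0.56438; torque at shaft III = 24.5 × 0.56438 × 0.94 = 12.998 N·m.
Chain: ratio = 20/80 = 0.25; torque at the roll = 12.998 × 0.25 × 0.95 = 3.087 N·m.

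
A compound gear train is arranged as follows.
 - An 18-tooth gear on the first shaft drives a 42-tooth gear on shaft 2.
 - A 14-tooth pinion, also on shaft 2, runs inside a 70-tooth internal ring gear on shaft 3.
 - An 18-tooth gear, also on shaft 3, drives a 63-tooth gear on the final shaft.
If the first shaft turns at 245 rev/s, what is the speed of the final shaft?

gear mesh 42/18 = 2.3333 → 245/2.3333 = 105 rev/s
internal gear 70/14 = 5 → 105/5 = 21 rev/s
gear mesh 63/18 = 3.5 → 21/3.5 = 6 rev/s

6 rev/s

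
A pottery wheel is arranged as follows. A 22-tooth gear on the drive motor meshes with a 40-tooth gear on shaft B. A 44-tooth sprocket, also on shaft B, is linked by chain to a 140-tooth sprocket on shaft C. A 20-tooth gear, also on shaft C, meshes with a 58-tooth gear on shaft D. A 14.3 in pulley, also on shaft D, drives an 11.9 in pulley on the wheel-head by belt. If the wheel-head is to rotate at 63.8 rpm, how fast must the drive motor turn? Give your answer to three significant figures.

Overall ratio R = 1.8182 × 3.1818 × 2.9 × 0.83217 = 13.961.
Required input speed = output speed × R = 63.8 × 13.961 = 890.72 rpm.

891 rpm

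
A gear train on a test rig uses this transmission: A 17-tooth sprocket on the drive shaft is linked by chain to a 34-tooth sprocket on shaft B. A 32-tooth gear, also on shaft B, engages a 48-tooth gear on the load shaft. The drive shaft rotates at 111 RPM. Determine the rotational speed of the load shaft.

37 RPM

Chain: ratio = 34/17 = 2, so shaft B turns at 111 / 2 = 55.5 RPM.
Gear mesh: ratio = 48/32 = 1.5, so the load shaft turns at 55.5 / 1.5 = 37 RPM.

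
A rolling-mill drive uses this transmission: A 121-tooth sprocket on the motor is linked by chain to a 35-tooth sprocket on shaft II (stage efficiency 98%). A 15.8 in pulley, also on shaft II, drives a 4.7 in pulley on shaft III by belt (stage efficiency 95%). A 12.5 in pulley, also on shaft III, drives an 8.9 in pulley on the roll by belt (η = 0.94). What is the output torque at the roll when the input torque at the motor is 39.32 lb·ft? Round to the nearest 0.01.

Chain: ratio = 35/121 = 0.28926; torque at shaft II = 39.32 × 0.28926 × 0.98 = 11.146 lb·ft.
Belt: ratio = 4.7/15.8 = 0.29747; torque at shaft III = 11.146 × 0.29747 × 0.95 = 3.1498 lb·ft.
Belt: ratio = 8.9/12.5 = 0.712; torque at the roll = 3.1498 × 0.712 × 0.94 = 2.1081 lb·ft.

2.11 lb·ft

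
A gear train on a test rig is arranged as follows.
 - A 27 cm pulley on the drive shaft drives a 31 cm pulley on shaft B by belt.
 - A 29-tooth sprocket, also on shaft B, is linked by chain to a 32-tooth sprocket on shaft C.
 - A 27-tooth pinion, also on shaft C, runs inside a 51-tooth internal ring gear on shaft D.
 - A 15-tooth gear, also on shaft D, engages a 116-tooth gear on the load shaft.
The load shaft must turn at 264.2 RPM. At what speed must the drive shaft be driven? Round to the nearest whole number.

4889 RPM

Overall ratio R = 1.1481 × 1.1034 × 1.8889 × 7.7333 = 18.506.
Required input speed = output speed × R = 264.2 × 18.506 = 4889.4 RPM.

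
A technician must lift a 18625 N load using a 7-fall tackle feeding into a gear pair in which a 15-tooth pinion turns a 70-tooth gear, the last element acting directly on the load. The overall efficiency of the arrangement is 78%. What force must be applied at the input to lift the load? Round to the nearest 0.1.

Block-and-tackle MA = number of supporting rope parts = 7.
Gear pair MA = 70/15 = 4.6667.
Combined ideal MA = 7 × 4.6667 = 32.667.
Actual MA = 32.667 × 0.78 = 25.48.
Effort = load / actual MA = 18625 / 25.48 = 730.97 N.

731.0 N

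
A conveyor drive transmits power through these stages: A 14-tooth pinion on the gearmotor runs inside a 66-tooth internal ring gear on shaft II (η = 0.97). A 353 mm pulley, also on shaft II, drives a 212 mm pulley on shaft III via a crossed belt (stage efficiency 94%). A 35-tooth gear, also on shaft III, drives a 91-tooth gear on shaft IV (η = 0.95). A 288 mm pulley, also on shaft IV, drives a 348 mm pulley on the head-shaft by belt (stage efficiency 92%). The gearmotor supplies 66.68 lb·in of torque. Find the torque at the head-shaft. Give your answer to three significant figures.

After the internal gear (66/14): 66.68 × 4.7143 × 0.97 = 304.92 lb·in
After the belt (212/353): 304.92 × 0.60057 × 0.94 = 172.14 lb·in
After the gear mesh (91/35): 172.14 × 2.6 × 0.95 = 425.18 lb·in
After the belt (348/288): 425.18 × 1.2083 × 0.92 = 472.65 lb·in

473 lb·in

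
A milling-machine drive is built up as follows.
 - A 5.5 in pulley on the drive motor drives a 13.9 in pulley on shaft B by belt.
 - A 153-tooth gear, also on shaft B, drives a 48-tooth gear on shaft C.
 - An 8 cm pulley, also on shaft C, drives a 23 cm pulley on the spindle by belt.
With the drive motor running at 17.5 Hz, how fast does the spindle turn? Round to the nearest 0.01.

7.68 Hz

belt 13.9/5.5 = 2.5273 → 17.5/2.5273 = 6.9245 Hz
gear mesh 48/153 = 0.31373 → 6.9245/0.31373 = 22.072 Hz
belt 23/8 = 2.875 → 22.072/2.875 = 7.6771 Hz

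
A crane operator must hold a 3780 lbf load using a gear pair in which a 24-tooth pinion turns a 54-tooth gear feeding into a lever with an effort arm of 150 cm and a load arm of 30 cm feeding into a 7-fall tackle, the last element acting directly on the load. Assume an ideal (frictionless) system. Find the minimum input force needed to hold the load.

Gear pair MA = 54/24 = 2.25.
Lever MA = effort arm / load arm = 150/30 = 5.
Block-and-tackle MA = number of supporting rope parts = 7.
Combined ideal MA = 2.25 × 5 × 7 = 78.75.
Effort = load / MA = 3780 / 78.75 = 48 lbf.

48 lbf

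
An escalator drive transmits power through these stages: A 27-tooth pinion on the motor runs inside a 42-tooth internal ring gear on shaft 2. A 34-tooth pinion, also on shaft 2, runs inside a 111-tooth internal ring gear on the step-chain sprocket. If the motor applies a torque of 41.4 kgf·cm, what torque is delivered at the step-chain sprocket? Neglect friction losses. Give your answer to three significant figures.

210 kgf·cm

internal gear 42/27 = 1.5556 → τ = 41.4·1.5556 = 64.4 kgf·cm
internal gear 111/34 = 3.2647 → τ = 64.4·3.2647 = 210.25 kgf·cm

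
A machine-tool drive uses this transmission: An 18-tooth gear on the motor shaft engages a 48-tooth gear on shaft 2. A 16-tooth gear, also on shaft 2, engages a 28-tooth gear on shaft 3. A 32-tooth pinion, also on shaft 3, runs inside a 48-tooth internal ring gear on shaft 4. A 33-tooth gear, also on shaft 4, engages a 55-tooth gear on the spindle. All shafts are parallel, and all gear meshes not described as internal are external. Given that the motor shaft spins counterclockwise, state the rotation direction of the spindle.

the motor shaft → shaft 2: external mesh, 1 reversal → CW.
shaft 2 → shaft 3: external mesh, 1 reversal → CCW.
shaft 3 → shaft 4: internal mesh, same direction → CCW.
shaft 4 → the spindle: external mesh, 1 reversal → CW.
3 reversals in total — an odd number — so the spindle turns opposite to the motor shaft.

clockwise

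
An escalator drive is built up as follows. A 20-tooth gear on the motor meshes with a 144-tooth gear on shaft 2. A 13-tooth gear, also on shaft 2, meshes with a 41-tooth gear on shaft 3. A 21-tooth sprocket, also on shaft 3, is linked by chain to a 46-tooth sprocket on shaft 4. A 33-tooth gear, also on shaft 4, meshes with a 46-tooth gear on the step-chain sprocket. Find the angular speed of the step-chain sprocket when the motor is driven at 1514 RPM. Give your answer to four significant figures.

gear mesh 144/20 = 7.2 → 1514/7.2 = 210.28 RPM
gear mesh 41/13 = 3.1538 → 210.28/3.1538 = 66.673 RPM
chain 46/21 = 2.1905 → 66.673/2.1905 = 30.438 RPM
gear mesh 46/33 = 1.3939 → 30.438/1.3939 = 21.836 RPM

21.84 RPM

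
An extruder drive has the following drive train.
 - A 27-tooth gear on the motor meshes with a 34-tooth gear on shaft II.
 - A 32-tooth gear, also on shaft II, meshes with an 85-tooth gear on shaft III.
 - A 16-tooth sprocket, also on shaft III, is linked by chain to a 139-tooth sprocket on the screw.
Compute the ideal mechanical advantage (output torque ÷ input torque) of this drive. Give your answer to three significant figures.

Each stage contributes driven/driver: gear mesh 34/27 = 1.2593, gear mesh 85/32 = 2.6562, chain 139/16 = 8.6875.
Overall: 1.2593 × 2.6562 × 8.6875 = 29.059.

29.1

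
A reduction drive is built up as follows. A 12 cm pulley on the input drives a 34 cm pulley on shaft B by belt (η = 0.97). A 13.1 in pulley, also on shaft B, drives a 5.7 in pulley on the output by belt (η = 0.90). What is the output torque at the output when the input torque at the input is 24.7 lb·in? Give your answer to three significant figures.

Belt: ratio = 34/12 = 2.8333; torque at shaft B = 24.7 × 2.8333 × 0.97 = 67.884 lb·in.
Belt: ratio = 5.7/13.1 = 0.43511; torque at the output = 67.884 × 0.43511 × 0.90 = 26.584 lb·in.

26.6 lb·in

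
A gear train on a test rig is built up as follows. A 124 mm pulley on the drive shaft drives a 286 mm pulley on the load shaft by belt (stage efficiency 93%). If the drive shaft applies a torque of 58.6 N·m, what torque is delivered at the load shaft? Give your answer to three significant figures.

After the belt (286/124): 58.6 × 2.3065 × 0.93 = 125.7 N·m

126 N·m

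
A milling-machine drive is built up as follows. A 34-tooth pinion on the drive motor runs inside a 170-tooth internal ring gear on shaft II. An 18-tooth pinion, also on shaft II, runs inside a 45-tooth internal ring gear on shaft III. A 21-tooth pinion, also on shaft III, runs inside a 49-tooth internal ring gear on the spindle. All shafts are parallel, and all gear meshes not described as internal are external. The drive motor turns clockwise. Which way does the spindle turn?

the drive motor → shaft II: internal mesh, same direction → CW.
shaft II → shaft III: internal mesh, same direction → CW.
shaft III → the spindle: internal mesh, same direction → CW.
0 reversals in total — an even number — so the spindle turns the same way as the drive motor.

clockwise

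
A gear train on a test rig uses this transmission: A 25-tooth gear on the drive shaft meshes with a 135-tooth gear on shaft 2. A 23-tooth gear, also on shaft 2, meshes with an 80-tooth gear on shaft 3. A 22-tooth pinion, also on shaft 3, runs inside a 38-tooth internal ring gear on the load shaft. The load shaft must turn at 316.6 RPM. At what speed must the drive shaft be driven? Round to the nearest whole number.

Overall ratio R = 5.4 × 3.4783 × 1.7273 = 32.443.
Required input speed = output speed × R = 316.6 × 32.443 = 10271 RPM.

10271 RPM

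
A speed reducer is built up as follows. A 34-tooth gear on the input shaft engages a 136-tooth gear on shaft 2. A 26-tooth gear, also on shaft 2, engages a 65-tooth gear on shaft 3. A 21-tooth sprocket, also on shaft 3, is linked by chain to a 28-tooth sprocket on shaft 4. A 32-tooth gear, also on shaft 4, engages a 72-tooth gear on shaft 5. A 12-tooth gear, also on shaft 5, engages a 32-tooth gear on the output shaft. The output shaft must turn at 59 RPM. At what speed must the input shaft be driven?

4720 RPM

Overall ratio R = 4 × 2.5 × 1.3333 × 2.25 × 2.6667 = 80.
Required input speed = output speed × R = 59 × 80 = 4720 RPM.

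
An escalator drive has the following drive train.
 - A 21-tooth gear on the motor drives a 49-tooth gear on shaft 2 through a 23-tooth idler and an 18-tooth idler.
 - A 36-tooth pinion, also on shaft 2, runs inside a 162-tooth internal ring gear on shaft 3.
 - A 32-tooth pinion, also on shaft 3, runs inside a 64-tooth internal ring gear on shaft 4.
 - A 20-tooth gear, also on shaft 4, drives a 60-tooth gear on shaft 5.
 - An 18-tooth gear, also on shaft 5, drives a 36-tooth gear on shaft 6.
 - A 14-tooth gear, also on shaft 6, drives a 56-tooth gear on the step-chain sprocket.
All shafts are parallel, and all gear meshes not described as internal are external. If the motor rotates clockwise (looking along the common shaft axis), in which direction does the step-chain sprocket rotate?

the motor → shaft 2: driver → idler → idler → driven is 3 external meshes, 3 reversals → CCW.
shaft 2 → shaft 3: internal mesh, same direction → CCW.
shaft 3 → shaft 4: internal mesh, same direction → CCW.
shaft 4 → shaft 5: external mesh, 1 reversal → CW.
shaft 5 → shaft 6: external mesh, 1 reversal → CCW.
shaft 6 → the step-chain sprocket: external mesh, 1 reversal → CW.
6 reversals in total — an even number — so the step-chain sprocket turns the same way as the motor.

clockwise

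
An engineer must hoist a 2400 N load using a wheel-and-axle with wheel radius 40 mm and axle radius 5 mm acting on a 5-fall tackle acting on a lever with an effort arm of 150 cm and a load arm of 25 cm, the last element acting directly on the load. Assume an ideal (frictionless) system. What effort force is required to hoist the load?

10 N

Wheel-and-axle MA = R/r = 40/5 = 8.
Block-and-tackle MA = number of supporting rope parts = 5.
Lever MA = effort arm / load arm = 150/25 = 6.
Combined ideal MA = 8 × 5 × 6 = 240.
Effort = load / MA = 2400 / 240 = 10 N.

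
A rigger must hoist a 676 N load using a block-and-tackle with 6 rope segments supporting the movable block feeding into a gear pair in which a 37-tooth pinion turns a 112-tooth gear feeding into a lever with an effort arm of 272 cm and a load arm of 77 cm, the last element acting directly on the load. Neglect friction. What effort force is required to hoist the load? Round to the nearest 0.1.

Block-and-tackle MA = number of supporting rope parts = 6.
Gear pair MA = 112/37 = 3.027.
Lever MA = effort arm / load arm = 272/77 = 3.5325.
Combined ideal MA = 6 × 3.027 × 3.5325 = 64.157.
Effort = load / MA = 676 / 64.157 = 10.537 N.

10.5 N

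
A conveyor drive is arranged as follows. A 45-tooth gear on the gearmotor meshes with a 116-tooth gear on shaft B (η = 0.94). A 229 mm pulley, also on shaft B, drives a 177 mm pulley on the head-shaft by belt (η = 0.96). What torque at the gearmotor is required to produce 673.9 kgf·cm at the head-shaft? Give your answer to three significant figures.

375 kgf·cm

Overall ratio R = 2.5778 × 0.77293 = 1.9924; overall efficiency η = 0.94 × 0.96 = 0.9024.
Input torque = output torque / (R × η) = 673.9 / (1.9924 × 0.9024) = 374.81 kgf·cm.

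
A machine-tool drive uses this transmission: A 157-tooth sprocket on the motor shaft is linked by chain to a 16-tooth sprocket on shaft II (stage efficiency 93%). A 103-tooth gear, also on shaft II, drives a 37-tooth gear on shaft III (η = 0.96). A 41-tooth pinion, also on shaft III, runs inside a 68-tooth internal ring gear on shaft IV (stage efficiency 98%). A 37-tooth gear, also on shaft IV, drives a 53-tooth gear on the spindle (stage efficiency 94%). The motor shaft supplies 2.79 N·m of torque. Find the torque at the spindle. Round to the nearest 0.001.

0.200 N·m

Chain: ratio = 16/157 = 0.10191; torque at shaft II = 2.79 × 0.10191 × 0.93 = 0.26443 N·m.
Gear mesh: ratio = 37/103 = 0.35922; torque at shaft III = 0.26443 × 0.35922 × 0.96 = 0.091189 N·m.
Internal gear: ratio = 68/41 = 1.6585; torque at shaft IV = 0.091189 × 1.6585 × 0.98 = 0.14822 N·m.
Gear mesh: ratio = 53/37 = 1.4324; torque at the spindle = 0.14822 × 1.4324 × 0.94 = 0.19957 N·m.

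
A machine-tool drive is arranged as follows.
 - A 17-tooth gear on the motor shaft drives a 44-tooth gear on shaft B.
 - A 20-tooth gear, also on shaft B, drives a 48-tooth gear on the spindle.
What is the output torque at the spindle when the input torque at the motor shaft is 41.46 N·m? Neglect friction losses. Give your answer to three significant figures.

258 N·m

After the gear mesh (44/17): 41.46 × 2.5882 = 107.31 N·m
After the gear mesh (48/20): 107.31 × 2.4 = 257.54 N·m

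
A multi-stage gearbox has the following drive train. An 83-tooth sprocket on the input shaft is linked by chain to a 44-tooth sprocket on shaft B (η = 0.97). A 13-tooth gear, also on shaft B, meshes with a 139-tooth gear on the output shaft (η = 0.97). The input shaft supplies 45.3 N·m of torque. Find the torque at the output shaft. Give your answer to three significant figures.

242 N·m

Chain: ratio = 44/83 = 0.53012; torque at shaft B = 45.3 × 0.53012 × 0.97 = 23.294 N·m.
Gear mesh: ratio = 139/13 = 10.692; torque at the output shaft = 23.294 × 10.692 × 0.97 = 241.59 N·m.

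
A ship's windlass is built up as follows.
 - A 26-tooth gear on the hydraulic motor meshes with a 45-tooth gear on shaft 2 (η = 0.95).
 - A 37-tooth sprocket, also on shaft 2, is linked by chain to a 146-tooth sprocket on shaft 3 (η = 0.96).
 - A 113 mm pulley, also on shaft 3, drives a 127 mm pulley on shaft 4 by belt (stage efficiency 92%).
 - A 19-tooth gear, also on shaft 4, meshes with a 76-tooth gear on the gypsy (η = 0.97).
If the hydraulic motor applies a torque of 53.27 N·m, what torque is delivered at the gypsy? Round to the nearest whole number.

1331 N·m

gear mesh 45/26 = 1.7308 → τ = 53.27·1.7308·0.95 = 87.588 N·m
chain 146/37 = 3.9459 → τ = 87.588·3.9459·0.96 = 331.79 N·m
belt 127/113 = 1.1239 → τ = 331.79·1.1239·0.92 = 343.07 N·m
gear mesh 76/19 = 4 → τ = 343.07·4·0.97 = 1331.1 N·m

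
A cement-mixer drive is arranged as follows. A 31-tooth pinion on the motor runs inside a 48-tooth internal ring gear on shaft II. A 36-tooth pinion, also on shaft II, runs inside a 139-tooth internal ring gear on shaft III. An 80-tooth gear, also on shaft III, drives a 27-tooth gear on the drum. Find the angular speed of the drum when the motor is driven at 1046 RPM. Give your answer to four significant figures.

518.4 RPM

the motor → shaft II (internal gear, 48/31): 1046 ÷ 1.5484 = 675.54 RPM
shaft II → shaft III (internal gear, 139/36): 675.54 ÷ 3.8611 = 174.96 RPM
shaft III → the drum (gear mesh, 27/80): 174.96 ÷ 0.3375 = 518.4 RPM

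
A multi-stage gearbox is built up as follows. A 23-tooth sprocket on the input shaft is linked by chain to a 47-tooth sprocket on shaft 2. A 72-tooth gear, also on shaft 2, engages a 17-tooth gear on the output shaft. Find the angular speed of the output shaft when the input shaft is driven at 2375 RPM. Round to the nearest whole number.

Chain: ratio = 47/23 = 2.0435, so shaft 2 turns at 2375 / 2.0435 = 1162.2 RPM.
Gear mesh: ratio = 17/72 = 0.23611, so the output shaft turns at 1162.2 / 0.23611 = 4922.4 RPM.

4922 RPM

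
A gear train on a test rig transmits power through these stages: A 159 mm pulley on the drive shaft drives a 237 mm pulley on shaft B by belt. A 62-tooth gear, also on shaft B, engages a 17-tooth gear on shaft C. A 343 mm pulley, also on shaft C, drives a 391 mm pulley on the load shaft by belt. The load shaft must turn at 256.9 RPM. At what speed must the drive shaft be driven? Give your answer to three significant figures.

Overall ratio R = 1.4906 × 0.27419 × 1.1399 = 0.4659.
Required input speed = output speed × R = 256.9 × 0.4659 = 119.69 RPM.

120 RPM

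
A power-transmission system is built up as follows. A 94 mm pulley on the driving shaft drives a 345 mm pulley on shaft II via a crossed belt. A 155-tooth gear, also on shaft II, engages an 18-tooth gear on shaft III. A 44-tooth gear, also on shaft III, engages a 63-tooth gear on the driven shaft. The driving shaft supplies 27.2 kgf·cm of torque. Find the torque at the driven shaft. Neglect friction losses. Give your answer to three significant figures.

16.6 kgf·cm

Belt: ratio = 345/94 = 3.6702; torque at shaft II = 27.2 × 3.6702 = 99.83 kgf·cm.
Gear mesh: ratio = 18/155 = 0.11613; torque at shaft III = 99.83 × 0.11613 = 11.593 kgf·cm.
Gear mesh: ratio = 63/44 = 1.4318; torque at the driven shaft = 11.593 × 1.4318 = 16.599 kgf·cm.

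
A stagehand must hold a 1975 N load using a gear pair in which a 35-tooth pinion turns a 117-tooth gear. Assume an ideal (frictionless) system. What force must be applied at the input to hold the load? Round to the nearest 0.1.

590.8 N

Gear pair MA = 117/35 = 3.3429.
Effort = load / MA = 1975 / 3.3429 = 590.81 N.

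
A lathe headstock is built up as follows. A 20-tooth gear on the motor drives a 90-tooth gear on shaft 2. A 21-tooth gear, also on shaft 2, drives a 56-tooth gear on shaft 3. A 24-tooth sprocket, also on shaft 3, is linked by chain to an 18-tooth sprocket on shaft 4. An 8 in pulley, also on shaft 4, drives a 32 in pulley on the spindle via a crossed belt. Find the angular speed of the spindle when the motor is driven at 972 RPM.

Gear mesh: ratio = 90/20 = 4.5, so shaft 2 turns at 972 / 4.5 = 216 RPM.
Gear mesh: ratio = 56/21 = 2.6667, so shaft 3 turns at 216 / 2.6667 = 81 RPM.
Chain: ratio = 18/24 = 0.75, so shaft 4 turns at 81 / 0.75 = 108 RPM.
Belt: ratio = 32/8 = 4, so the spindle turns at 108 / 4 = 27 RPM.

27 RPM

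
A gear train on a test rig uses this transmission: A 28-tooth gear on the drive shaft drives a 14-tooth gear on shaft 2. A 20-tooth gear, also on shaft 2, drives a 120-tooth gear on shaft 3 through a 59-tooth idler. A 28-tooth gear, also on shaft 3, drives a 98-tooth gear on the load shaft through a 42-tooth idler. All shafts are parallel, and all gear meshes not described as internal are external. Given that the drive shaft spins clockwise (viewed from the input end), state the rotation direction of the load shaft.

the drive shaft → shaft 2: external mesh, 1 reversal → CCW.
shaft 2 → shaft 3: driver → idler → driven is 2 external meshes, 2 reversals → CCW.
shaft 3 → the load shaft: driver → idler → driven is 2 external meshes, 2 reversals → CCW.
5 reversals in total — an odd number — so the load shaft turns opposite to the drive shaft.

anticlockwise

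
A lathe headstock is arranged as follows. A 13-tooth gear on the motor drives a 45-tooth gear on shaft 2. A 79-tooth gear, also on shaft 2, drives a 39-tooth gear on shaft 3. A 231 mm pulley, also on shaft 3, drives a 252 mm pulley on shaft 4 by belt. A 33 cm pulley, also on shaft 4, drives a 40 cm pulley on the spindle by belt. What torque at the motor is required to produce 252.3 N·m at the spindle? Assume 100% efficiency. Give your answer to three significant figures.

Overall ratio R = 3.4615 × 0.49367 × 1.0909 × 1.2121 = 2.2597.
Input torque = output torque / R = 252.3 / 2.2597 = 111.65 N·m.

112 N·m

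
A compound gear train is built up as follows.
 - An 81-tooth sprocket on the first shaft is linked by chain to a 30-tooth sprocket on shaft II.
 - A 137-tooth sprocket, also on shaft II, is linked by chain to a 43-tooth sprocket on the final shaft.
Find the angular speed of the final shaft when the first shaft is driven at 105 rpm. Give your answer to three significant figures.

the first shaft → shaft II (chain, 30/81): 105 ÷ 0.37037 = 283.5 rpm
shaft II → the final shaft (chain, 43/137): 283.5 ÷ 0.31387 = 903.24 rpm

903 rpm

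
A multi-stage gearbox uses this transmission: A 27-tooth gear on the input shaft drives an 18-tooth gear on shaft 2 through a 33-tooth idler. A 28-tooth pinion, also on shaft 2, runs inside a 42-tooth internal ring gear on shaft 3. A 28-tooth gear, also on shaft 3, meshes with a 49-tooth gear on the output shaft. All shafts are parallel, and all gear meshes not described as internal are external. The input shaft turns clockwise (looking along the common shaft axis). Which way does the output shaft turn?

counterclockwise

the input shaft → shaft 2: driver → idler → driven is 2 external meshes, 2 reversals → CW.
shaft 2 → shaft 3: internal mesh, same direction → CW.
shaft 3 → the output shaft: external mesh, 1 reversal → CCW.
3 reversals in total — an odd number — so the output shaft turns opposite to the input shaft.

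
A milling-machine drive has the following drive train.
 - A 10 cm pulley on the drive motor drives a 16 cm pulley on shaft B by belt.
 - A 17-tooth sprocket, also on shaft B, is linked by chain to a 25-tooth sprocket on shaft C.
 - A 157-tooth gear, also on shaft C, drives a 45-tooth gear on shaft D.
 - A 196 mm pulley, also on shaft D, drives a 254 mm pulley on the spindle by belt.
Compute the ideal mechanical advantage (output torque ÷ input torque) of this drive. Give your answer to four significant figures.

Each stage contributes driven/driver: belt 16/10 = 1.6, chain 25/17 = 1.4706, gear mesh 45/157 = 0.28662, belt 254/196 = 1.2959.
Overall: 1.6 × 1.4706 × 0.28662 × 1.2959 = 0.87398.

0.8740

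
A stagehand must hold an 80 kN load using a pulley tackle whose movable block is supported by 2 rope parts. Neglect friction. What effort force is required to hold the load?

Block-and-tackle MA = number of supporting rope parts = 2.
Effort = load / MA = 80 / 2 = 40 kN.

40 kN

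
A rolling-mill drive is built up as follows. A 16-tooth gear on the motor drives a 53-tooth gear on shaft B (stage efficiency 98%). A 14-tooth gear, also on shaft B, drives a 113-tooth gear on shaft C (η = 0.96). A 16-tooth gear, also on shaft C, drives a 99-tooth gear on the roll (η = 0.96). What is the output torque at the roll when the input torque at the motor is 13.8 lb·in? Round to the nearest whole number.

2062 lb·in

Gear mesh: ratio = 53/16 = 3.3125; torque at shaft B = 13.8 × 3.3125 × 0.98 = 44.798 lb·in.
Gear mesh: ratio = 113/14 = 8.0714; torque at shaft C = 44.798 × 8.0714 × 0.96 = 347.12 lb·in.
Gear mesh: ratio = 99/16 = 6.1875; torque at the roll = 347.12 × 6.1875 × 0.96 = 2061.9 lb·in.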